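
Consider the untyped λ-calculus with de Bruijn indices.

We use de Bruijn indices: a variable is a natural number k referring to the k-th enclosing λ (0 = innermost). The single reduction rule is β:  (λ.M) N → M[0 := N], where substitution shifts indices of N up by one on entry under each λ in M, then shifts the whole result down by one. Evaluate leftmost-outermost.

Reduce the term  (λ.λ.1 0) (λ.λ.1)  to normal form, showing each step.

  start: (λ.λ.1 0) (λ.λ.1)
  →1  λ.(λ.λ.1) 0
  →2  λ.λ.1

Answer: normal form = λ.λ.1  (in 2 steps)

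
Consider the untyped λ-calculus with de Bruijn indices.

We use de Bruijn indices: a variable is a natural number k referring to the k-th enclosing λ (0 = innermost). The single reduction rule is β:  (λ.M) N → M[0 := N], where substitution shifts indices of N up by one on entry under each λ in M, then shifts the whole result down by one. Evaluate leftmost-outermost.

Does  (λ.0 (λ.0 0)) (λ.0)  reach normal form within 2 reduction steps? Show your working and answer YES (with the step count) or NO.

  start: (λ.0 (λ.0 0)) (λ.0)
  →1  (λ.0) (λ.0 0)
  →2  λ.0 0

Answer: YES — reaches normal form λ.0 0 in 2 ≤ 2 steps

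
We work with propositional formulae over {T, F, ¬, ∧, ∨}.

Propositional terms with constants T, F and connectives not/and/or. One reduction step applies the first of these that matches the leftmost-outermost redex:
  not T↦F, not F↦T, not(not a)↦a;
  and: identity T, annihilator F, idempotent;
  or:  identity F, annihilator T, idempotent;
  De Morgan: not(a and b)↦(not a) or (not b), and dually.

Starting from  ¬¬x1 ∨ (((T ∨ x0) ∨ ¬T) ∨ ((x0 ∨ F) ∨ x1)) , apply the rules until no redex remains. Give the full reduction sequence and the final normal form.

  start: ¬¬x1 ∨ (((T ∨ x0) ∨ ¬T) ∨ ((x0 ∨ F) ∨ x1))
  →1  x1 ∨ (((T ∨ x0) ∨ ¬T) ∨ ((x0 ∨ F) ∨ x1))
  →2  x1 ∨ ((T ∨ ¬T) ∨ ((x0 ∨ F) ∨ x1))
  →3  x1 ∨ (T ∨ ((x0 ∨ F) ∨ x1))
  →4  x1 ∨ T
  →5  T

Answer: normal form = T  (in 5 steps)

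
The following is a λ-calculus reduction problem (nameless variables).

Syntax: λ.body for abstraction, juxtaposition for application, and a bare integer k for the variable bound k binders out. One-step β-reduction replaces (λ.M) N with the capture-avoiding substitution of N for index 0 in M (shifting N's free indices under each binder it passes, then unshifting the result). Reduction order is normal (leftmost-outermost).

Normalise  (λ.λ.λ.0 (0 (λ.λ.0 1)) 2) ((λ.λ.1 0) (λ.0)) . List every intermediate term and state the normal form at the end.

  start: (λ.λ.λ.0 (0 (λ.λ.0 1)) 2) ((λ.λ.1 0) (λ.0))
  [1] λ.λ.0 (0 (λ.λ.0 1)) ((λ.λ.1 0) (λ.0))
  [2] λ.λ.0 (0 (λ.λ.0 1)) (λ.(λ.0) 0)
  [3] λ.λ.0 (0 (λ.λ.0 1)) (λ.0)

Answer: normal form = λ.λ.0 (0 (λ.λ.0 1)) (λ.0)  (in 3 steps)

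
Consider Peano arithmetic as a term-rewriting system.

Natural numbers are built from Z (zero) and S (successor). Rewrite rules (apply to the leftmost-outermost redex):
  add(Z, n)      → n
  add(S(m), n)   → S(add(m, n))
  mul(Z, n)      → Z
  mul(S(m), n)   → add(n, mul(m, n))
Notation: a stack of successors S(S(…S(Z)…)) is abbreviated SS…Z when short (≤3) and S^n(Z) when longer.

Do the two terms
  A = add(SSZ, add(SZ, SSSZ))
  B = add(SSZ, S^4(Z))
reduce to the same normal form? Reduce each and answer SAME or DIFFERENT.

Answer: SAME — A ⇓ S^6(Z), B ⇓ S^6(Z)

Reduction:
Term A:
  start: add(SSZ, add(SZ, SSSZ))
  →1  S(add(SZ, add(SZ, SSSZ)))
  →2  S(S(add(Z, add(SZ, SSSZ))))
  →3  S(S(add(SZ, SSSZ)))
  →4  S(S(S(add(Z, SSSZ))))
  →5  S^6(Z)

Term B:
  start: add(SSZ, S^4(Z))
  →1  S(add(SZ, S^4(Z)))
  →2  S(S(add(Z, S^4(Z))))
  →3  S^6(Z)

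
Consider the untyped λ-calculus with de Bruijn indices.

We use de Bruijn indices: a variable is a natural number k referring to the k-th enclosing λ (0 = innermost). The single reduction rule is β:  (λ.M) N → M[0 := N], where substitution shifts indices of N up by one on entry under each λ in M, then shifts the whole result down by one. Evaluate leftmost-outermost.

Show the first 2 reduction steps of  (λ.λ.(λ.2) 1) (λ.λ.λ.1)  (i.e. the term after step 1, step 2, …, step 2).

Answer: after 2 steps: λ.λ.λ.λ.1

Reduction:
  start: (λ.λ.(λ.2) 1) (λ.λ.λ.1)
  step 1: λ.(λ.λ.λ.λ.1) (λ.λ.λ.1)
  step 2: λ.λ.λ.λ.1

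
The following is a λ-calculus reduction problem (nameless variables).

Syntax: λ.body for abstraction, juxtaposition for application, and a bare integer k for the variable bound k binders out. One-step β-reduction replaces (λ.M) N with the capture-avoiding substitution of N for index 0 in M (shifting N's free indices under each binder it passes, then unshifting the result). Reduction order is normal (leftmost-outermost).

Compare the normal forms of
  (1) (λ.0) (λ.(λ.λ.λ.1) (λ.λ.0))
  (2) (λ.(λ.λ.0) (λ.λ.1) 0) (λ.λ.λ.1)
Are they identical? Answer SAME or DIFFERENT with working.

Term A:
  start: (λ.0) (λ.(λ.λ.λ.1) (λ.λ.0))
  step 1: λ.(λ.λ.λ.1) (λ.λ.0)
  step 2: λ.λ.λ.1

Term B:
  start: (λ.(λ.λ.0) (λ.λ.1) 0) (λ.λ.λ.1)
  step 1: (λ.λ.0) (λ.λ.1) (λ.λ.λ.1)
  step 2: (λ.0) (λ.λ.λ.1)
  step 3: λ.λ.λ.1

Answer: SAME — A ⇓ λ.λ.λ.1, B ⇓ λ.λ.λ.1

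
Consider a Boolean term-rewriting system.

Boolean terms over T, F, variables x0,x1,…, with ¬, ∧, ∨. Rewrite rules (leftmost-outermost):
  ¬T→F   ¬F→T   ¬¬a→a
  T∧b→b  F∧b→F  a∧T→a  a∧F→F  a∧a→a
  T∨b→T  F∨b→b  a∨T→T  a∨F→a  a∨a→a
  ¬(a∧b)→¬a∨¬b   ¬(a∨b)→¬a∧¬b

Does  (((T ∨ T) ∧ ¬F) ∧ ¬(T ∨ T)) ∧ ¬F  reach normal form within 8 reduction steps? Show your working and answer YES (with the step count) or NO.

  start: (((T ∨ T) ∧ ¬F) ∧ ¬(T ∨ T)) ∧ ¬F
  step 1: ((T ∧ ¬F) ∧ ¬(T ∨ T)) ∧ ¬F
  step 2: (¬F ∧ ¬(T ∨ T)) ∧ ¬F
  step 3: (T ∧ ¬(T ∨ T)) ∧ ¬F
  step 4: ¬(T ∨ T) ∧ ¬F
  step 5: (¬T ∧ ¬T) ∧ ¬F
  step 6: ¬T ∧ ¬F
  step 7: F ∧ ¬F
  step 8: F

Answer: YES — reaches normal form F in 8 ≤ 8 steps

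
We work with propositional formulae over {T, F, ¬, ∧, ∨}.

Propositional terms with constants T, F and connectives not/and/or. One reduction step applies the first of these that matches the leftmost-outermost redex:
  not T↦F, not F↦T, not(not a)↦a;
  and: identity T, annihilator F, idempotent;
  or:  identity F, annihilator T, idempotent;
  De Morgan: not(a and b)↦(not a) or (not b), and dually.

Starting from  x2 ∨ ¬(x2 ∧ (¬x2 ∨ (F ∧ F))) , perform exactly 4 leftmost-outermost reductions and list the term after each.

Answer: after 4 steps: x2 ∨ (¬x2 ∨ (x2 ∧ (¬F ∨ ¬F)))

Derivation:
  start: x2 ∨ ¬(x2 ∧ (¬x2 ∨ (F ∧ F)))
  →1  x2 ∨ (¬x2 ∨ ¬(¬x2 ∨ (F ∧ F)))
  →2  x2 ∨ (¬x2 ∨ (¬¬x2 ∧ ¬(F ∧ F)))
  →3  x2 ∨ (¬x2 ∨ (x2 ∧ ¬(F ∧ F)))
  →4  x2 ∨ (¬x2 ∨ (x2 ∧ (¬F ∨ ¬F)))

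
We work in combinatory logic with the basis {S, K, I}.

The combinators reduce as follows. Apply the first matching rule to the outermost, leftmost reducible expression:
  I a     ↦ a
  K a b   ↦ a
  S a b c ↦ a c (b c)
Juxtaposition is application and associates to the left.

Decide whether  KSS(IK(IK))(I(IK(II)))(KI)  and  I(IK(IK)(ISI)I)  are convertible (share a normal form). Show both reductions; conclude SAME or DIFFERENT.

Answer: SAME — A ⇓ KI, B ⇓ KI

Reduction:
Term A:
  start: KSS(IK(IK))(I(IK(II)))(KI)
  [1] S(IK(IK))(I(IK(II)))(KI)
  [2] IK(IK)(KI)(I(IK(II))(KI))
  [3] K(IK)(KI)(I(IK(II))(KI))
  [4] IK(I(IK(II))(KI))
  [5] K(I(IK(II))(KI))
  [6] K(IK(II)(KI))
  [7] K(K(II)(KI))
  [8] K(II)
  [9] KI

Term B:
  start: I(IK(IK)(ISI)I)
  [1] IK(IK)(ISI)I
  [2] K(IK)(ISI)I
  [3] IKI
  [4] KI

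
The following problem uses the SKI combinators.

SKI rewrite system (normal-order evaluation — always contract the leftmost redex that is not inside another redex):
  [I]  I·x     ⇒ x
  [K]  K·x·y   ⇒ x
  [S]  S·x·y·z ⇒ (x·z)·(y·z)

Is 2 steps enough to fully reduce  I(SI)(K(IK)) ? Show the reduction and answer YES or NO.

  start: I(SI)(K(IK))
  [1] SI(K(IK))
  [2] SI(KK)

Answer: YES — reaches normal form SI(KK) in 2 ≤ 2 steps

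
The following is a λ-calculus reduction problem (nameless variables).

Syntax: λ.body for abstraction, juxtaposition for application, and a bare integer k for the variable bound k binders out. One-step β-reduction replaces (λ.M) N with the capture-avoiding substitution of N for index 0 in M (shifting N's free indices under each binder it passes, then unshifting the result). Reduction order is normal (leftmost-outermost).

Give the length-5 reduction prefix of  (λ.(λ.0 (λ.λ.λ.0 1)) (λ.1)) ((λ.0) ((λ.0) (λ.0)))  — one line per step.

  start: (λ.(λ.0 (λ.λ.λ.0 1)) (λ.1)) ((λ.0) ((λ.0) (λ.0)))
  step 1: (λ.0 (λ.λ.λ.0 1)) (λ.(λ.0) ((λ.0) (λ.0)))
  step 2: (λ.(λ.0) ((λ.0) (λ.0))) (λ.λ.λ.0 1)
  step 3: (λ.0) ((λ.0) (λ.0))
  step 4: (λ.0) (λ.0)
  step 5: λ.0

Answer: after 5 steps: λ.0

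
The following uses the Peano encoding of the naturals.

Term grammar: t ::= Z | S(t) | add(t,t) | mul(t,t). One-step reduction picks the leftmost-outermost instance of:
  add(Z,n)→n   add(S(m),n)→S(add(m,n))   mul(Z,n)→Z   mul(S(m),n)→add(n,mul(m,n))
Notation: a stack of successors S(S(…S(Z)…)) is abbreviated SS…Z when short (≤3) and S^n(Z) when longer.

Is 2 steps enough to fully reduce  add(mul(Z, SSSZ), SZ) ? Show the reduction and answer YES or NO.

  start: add(mul(Z, SSSZ), SZ)
  step 1: add(Z, SZ)
  step 2: SZ

Answer: YES — reaches normal form SZ in 2 ≤ 2 steps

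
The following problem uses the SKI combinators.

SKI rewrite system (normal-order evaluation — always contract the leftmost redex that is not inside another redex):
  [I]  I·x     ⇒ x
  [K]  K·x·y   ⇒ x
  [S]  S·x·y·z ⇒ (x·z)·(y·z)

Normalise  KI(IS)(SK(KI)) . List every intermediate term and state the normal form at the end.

  start: KI(IS)(SK(KI))
  →1  I(SK(KI))
  →2  SK(KI)

Answer: normal form = SK(KI)  (in 2 steps)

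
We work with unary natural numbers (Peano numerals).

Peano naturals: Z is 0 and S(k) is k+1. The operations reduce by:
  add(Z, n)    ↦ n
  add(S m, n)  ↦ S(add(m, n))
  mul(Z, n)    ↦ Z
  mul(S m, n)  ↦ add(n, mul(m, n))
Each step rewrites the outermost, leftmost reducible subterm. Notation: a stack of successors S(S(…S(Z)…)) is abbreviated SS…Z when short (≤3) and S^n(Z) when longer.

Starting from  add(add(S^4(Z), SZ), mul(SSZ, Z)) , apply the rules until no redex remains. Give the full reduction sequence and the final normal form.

  start: add(add(S^4(Z), SZ), mul(SSZ, Z))
  step 1: add(S(add(SSSZ, SZ)), mul(SSZ, Z))
  step 2: S(add(add(SSSZ, SZ), mul(SSZ, Z)))
  step 3: S(add(S(add(SSZ, SZ)), mul(SSZ, Z)))
  step 4: S(S(add(add(SSZ, SZ), mul(SSZ, Z))))
  step 5: S(S(add(S(add(SZ, SZ)), mul(SSZ, Z))))
  step 6: S(S(S(add(add(SZ, SZ), mul(SSZ, Z)))))
  step 7: S(S(S(add(S(add(Z, SZ)), mul(SSZ, Z)))))
  step 8: S(S(S(S(add(add(Z, SZ), mul(SSZ, Z))))))
  step 9: S(S(S(S(add(SZ, mul(SSZ, Z))))))
  step 10: S(S(S(S(S(add(Z, mul(SSZ, Z)))))))
  step 11: S(S(S(S(S(mul(SSZ, Z))))))
  step 12: S(S(S(S(S(add(Z, mul(SZ, Z)))))))
  step 13: S(S(S(S(S(mul(SZ, Z))))))
  step 14: S(S(S(S(S(add(Z, mul(Z, Z)))))))
  step 15: S(S(S(S(S(mul(Z, Z))))))
  step 16: S^5(Z)

Answer: normal form = S^5(Z)  (in 16 steps)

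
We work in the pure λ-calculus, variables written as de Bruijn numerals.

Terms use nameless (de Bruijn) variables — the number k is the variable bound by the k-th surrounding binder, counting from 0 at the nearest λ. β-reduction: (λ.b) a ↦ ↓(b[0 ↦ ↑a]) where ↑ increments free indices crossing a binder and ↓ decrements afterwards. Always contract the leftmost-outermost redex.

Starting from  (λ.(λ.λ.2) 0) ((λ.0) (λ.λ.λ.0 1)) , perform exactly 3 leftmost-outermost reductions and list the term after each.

Answer: after 3 steps: λ.λ.λ.λ.0 1

Working:
  start: (λ.(λ.λ.2) 0) ((λ.0) (λ.λ.λ.0 1))
  [1] (λ.λ.(λ.0) (λ.λ.λ.0 1)) ((λ.0) (λ.λ.λ.0 1))
  [2] λ.(λ.0) (λ.λ.λ.0 1)
  [3] λ.λ.λ.λ.0 1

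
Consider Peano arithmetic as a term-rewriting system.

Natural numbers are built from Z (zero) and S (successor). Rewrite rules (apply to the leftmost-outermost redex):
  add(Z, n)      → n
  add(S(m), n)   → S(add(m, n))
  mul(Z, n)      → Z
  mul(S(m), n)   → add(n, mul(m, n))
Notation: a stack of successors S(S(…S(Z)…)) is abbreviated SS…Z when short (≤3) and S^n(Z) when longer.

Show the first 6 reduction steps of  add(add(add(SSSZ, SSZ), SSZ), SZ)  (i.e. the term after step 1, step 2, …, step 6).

  start: add(add(add(SSSZ, SSZ), SSZ), SZ)
  [1] add(add(S(add(SSZ, SSZ)), SSZ), SZ)
  [2] add(S(add(add(SSZ, SSZ), SSZ)), SZ)
  [3] S(add(add(add(SSZ, SSZ), SSZ), SZ))
  [4] S(add(add(S(add(SZ, SSZ)), SSZ), SZ))
  [5] S(add(S(add(add(SZ, SSZ), SSZ)), SZ))
  [6] S(S(add(add(add(SZ, SSZ), SSZ), SZ)))

Answer: after 6 steps: S(S(add(add(add(SZ, SSZ), SSZ), SZ)))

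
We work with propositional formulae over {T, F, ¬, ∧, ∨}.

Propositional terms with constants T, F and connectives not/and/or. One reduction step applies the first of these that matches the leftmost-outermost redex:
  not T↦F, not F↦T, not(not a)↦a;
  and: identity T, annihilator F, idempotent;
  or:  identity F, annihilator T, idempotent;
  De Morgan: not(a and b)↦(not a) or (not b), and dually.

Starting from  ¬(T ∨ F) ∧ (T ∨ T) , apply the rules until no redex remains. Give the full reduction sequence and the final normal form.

Answer: normal form = F  (in 4 steps)

Reduction:
  start: ¬(T ∨ F) ∧ (T ∨ T)
  step 1: (¬T ∧ ¬F) ∧ (T ∨ T)
  step 2: (F ∧ ¬F) ∧ (T ∨ T)
  step 3: F ∧ (T ∨ T)
  step 4: F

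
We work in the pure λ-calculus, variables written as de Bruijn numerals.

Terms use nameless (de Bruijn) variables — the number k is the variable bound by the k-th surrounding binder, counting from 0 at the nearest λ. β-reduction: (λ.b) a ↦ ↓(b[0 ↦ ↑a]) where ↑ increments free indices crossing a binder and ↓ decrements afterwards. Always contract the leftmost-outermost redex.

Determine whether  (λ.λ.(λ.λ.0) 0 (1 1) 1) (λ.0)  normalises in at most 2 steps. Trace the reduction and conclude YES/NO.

  start: (λ.λ.(λ.λ.0) 0 (1 1) 1) (λ.0)
  [1] λ.(λ.λ.0) 0 ((λ.0) (λ.0)) (λ.0)
  [2] λ.(λ.0) ((λ.0) (λ.0)) (λ.0)

Answer: NO — after 2 steps the term is λ.(λ.0) ((λ.0) (λ.0)) (λ.0), not yet normal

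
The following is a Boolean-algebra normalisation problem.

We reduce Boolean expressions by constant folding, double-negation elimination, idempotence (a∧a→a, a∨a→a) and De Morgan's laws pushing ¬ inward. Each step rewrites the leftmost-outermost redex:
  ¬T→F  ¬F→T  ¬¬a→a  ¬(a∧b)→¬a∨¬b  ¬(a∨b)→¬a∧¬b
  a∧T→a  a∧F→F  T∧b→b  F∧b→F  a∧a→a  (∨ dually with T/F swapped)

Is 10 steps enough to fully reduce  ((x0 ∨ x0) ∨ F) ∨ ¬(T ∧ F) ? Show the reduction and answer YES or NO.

  start: ((x0 ∨ x0) ∨ F) ∨ ¬(T ∧ F)
  →1  (x0 ∨ x0) ∨ ¬(T ∧ F)
  →2  x0 ∨ ¬(T ∧ F)
  →3  x0 ∨ (¬T ∨ ¬F)
  →4  x0 ∨ (F ∨ ¬F)
  →5  x0 ∨ ¬F
  →6  x0 ∨ T
  →7  T

Answer: YES — reaches normal form T in 7 ≤ 10 steps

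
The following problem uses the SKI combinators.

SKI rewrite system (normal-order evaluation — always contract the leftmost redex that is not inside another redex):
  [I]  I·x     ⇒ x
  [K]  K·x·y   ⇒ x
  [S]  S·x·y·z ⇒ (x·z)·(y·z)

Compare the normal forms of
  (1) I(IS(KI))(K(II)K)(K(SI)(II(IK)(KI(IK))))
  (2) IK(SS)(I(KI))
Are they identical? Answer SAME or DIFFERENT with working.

Term A:
  start: I(IS(KI))(K(II)K)(K(SI)(II(IK)(KI(IK))))
  →1  IS(KI)(K(II)K)(K(SI)(II(IK)(KI(IK))))
  →2  S(KI)(K(II)K)(K(SI)(II(IK)(KI(IK))))
  →3  KI(K(SI)(II(IK)(KI(IK))))(K(II)K(K(SI)(II(IK)(KI(IK)))))
  →4  I(K(II)K(K(SI)(II(IK)(KI(IK)))))
  →5  K(II)K(K(SI)(II(IK)(KI(IK))))
  →6  II(K(SI)(II(IK)(KI(IK))))
  →7  I(K(SI)(II(IK)(KI(IK))))
  →8  K(SI)(II(IK)(KI(IK)))
  →9  SI

Term B:
  start: IK(SS)(I(KI))
  →1  K(SS)(I(KI))
  →2  SS

Answer: DIFFERENT — A ⇓ SI, B ⇓ SS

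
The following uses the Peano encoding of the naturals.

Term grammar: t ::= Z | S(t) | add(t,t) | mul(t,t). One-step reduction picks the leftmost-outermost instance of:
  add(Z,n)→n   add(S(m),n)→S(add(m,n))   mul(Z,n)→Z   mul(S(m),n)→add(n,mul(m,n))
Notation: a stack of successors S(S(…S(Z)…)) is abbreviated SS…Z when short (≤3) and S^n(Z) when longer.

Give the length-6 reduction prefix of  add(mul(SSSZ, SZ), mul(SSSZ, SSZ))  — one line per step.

Answer: after 6 steps: S(add(S(add(Z, mul(SZ, SZ))), mul(SSSZ, SSZ)))

Reduction:
  start: add(mul(SSSZ, SZ), mul(SSSZ, SSZ))
  →1  add(add(SZ, mul(SSZ, SZ)), mul(SSSZ, SSZ))
  →2  add(S(add(Z, mul(SSZ, SZ))), mul(SSSZ, SSZ))
  →3  S(add(add(Z, mul(SSZ, SZ)), mul(SSSZ, SSZ)))
  →4  S(add(mul(SSZ, SZ), mul(SSSZ, SSZ)))
  →5  S(add(add(SZ, mul(SZ, SZ)), mul(SSSZ, SSZ)))
  →6  S(add(S(add(Z, mul(SZ, SZ))), mul(SSSZ, SSZ)))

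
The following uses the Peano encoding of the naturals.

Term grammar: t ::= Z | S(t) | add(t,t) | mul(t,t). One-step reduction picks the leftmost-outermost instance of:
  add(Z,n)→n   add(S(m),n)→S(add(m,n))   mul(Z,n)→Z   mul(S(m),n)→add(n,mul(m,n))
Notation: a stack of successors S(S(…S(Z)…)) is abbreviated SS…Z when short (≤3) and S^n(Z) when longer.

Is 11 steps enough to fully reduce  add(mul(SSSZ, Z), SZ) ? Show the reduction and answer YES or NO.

Answer: YES — reaches normal form SZ in 8 ≤ 11 steps

Working:
  start: add(mul(SSSZ, Z), SZ)
  [1] add(add(Z, mul(SSZ, Z)), SZ)
  [2] add(mul(SSZ, Z), SZ)
  [3] add(add(Z, mul(SZ, Z)), SZ)
  [4] add(mul(SZ, Z), SZ)
  [5] add(add(Z, mul(Z, Z)), SZ)
  [6] add(mul(Z, Z), SZ)
  [7] add(Z, SZ)
  [8] SZ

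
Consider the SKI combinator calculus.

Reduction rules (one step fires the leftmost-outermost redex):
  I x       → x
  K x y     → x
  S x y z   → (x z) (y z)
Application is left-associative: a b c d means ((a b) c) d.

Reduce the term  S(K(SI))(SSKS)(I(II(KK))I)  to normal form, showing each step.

  start: S(K(SI))(SSKS)(I(II(KK))I)
  [1] K(SI)(I(II(KK))I)(SSKS(I(II(KK))I))
  [2] SI(SSKS(I(II(KK))I))
  [3] SI(SS(KS)(I(II(KK))I))
  [4] SI(S(I(II(KK))I)(KS(I(II(KK))I)))
  [5] SI(S(II(KK)I)(KS(I(II(KK))I)))
  [6] SI(S(I(KK)I)(KS(I(II(KK))I)))
  [7] SI(S(KKI)(KS(I(II(KK))I)))
  [8] SI(SK(KS(I(II(KK))I)))
  [9] SI(SKS)

Answer: normal form = SI(SKS)  (in 9 steps)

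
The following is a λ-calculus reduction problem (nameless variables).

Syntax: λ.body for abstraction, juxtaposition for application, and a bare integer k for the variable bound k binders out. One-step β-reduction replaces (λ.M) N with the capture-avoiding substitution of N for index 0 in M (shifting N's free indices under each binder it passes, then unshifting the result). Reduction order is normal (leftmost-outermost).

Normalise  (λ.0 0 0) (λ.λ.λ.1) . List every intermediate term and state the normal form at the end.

Answer: normal form = λ.λ.λ.λ.1  (in 3 steps)

Working:
  start: (λ.0 0 0) (λ.λ.λ.1)
  →1  (λ.λ.λ.1) (λ.λ.λ.1) (λ.λ.λ.1)
  →2  (λ.λ.1) (λ.λ.λ.1)
  →3  λ.λ.λ.λ.1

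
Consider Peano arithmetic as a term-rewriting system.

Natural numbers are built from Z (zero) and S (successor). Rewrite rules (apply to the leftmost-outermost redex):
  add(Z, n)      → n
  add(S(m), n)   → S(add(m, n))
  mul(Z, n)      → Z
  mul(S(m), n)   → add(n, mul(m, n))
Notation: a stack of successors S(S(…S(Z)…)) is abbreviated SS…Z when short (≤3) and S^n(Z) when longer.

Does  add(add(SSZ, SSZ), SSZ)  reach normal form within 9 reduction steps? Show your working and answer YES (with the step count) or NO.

  start: add(add(SSZ, SSZ), SSZ)
  step 1: add(S(add(SZ, SSZ)), SSZ)
  step 2: S(add(add(SZ, SSZ), SSZ))
  step 3: S(add(S(add(Z, SSZ)), SSZ))
  step 4: S(S(add(add(Z, SSZ), SSZ)))
  step 5: S(S(add(SSZ, SSZ)))
  step 6: S(S(S(add(SZ, SSZ))))
  step 7: S(S(S(S(add(Z, SSZ)))))
  step 8: S^6(Z)

Answer: YES — reaches normal form S^6(Z) in 8 ≤ 9 steps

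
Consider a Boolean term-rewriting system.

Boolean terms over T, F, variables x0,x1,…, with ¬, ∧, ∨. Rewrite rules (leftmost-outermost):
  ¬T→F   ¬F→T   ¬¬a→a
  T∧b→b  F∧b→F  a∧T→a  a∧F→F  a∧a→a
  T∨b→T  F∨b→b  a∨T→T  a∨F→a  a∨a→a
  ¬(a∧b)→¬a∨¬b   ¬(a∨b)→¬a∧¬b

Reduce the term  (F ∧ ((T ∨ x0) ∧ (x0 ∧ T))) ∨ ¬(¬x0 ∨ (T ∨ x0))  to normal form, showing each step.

  start: (F ∧ ((T ∨ x0) ∧ (x0 ∧ T))) ∨ ¬(¬x0 ∨ (T ∨ x0))
  step 1: F ∨ ¬(¬x0 ∨ (T ∨ x0))
  step 2: ¬(¬x0 ∨ (T ∨ x0))
  step 3: ¬¬x0 ∧ ¬(T ∨ x0)
  step 4: x0 ∧ ¬(T ∨ x0)
  step 5: x0 ∧ (¬T ∧ ¬x0)
  step 6: x0 ∧ (F ∧ ¬x0)
  step 7: x0 ∧ F
  step 8: F

Answer: normal form = F  (in 8 steps)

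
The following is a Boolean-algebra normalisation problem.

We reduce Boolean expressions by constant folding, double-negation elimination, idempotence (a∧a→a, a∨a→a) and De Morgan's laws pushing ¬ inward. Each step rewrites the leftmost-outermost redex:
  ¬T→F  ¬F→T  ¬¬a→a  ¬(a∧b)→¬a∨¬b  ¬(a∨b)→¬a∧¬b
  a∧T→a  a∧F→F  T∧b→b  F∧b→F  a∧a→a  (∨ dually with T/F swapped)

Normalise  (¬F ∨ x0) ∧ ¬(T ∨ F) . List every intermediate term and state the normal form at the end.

Answer: normal form = F  (in 6 steps)

Derivation:
  start: (¬F ∨ x0) ∧ ¬(T ∨ F)
  step 1: (T ∨ x0) ∧ ¬(T ∨ F)
  step 2: T ∧ ¬(T ∨ F)
  step 3: ¬(T ∨ F)
  step 4: ¬T ∧ ¬F
  step 5: F ∧ ¬F
  step 6: F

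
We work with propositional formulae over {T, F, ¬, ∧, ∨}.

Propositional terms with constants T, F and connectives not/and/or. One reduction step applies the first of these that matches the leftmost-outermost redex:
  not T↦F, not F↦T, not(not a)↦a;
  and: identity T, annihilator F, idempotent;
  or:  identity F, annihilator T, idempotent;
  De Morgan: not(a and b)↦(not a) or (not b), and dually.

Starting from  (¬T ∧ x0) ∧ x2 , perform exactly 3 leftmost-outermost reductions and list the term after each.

Answer: after 3 steps: F

Working:
  start: (¬T ∧ x0) ∧ x2
  →1  (F ∧ x0) ∧ x2
  →2  F ∧ x2
  →3  F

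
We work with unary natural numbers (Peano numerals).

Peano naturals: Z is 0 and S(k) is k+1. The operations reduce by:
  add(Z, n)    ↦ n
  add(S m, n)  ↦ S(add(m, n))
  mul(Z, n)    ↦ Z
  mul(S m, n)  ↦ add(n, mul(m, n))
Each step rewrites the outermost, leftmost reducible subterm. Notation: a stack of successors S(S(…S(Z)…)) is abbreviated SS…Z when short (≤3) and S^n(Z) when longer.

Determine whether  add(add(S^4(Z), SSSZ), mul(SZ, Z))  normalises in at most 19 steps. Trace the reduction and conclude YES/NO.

  start: add(add(S^4(Z), SSSZ), mul(SZ, Z))
  step 1: add(S(add(SSSZ, SSSZ)), mul(SZ, Z))
  step 2: S(add(add(SSSZ, SSSZ), mul(SZ, Z)))
  step 3: S(add(S(add(SSZ, SSSZ)), mul(SZ, Z)))
  step 4: S(S(add(add(SSZ, SSSZ), mul(SZ, Z))))
  step 5: S(S(add(S(add(SZ, SSSZ)), mul(SZ, Z))))
  step 6: S(S(S(add(add(SZ, SSSZ), mul(SZ, Z)))))
  step 7: S(S(S(add(S(add(Z, SSSZ)), mul(SZ, Z)))))
  step 8: S(S(S(S(add(add(Z, SSSZ), mul(SZ, Z))))))
  step 9: S(S(S(S(add(SSSZ, mul(SZ, Z))))))
  step 10: S(S(S(S(S(add(SSZ, mul(SZ, Z)))))))
  step 11: S(S(S(S(S(S(add(SZ, mul(SZ, Z))))))))
  step 12: S(S(S(S(S(S(S(add(Z, mul(SZ, Z)))))))))
  step 13: S(S(S(S(S(S(S(mul(SZ, Z))))))))
  step 14: S(S(S(S(S(S(S(add(Z, mul(Z, Z)))))))))
  step 15: S(S(S(S(S(S(S(mul(Z, Z))))))))
  step 16: S^7(Z)

Answer: YES — reaches normal form S^7(Z) in 16 ≤ 19 steps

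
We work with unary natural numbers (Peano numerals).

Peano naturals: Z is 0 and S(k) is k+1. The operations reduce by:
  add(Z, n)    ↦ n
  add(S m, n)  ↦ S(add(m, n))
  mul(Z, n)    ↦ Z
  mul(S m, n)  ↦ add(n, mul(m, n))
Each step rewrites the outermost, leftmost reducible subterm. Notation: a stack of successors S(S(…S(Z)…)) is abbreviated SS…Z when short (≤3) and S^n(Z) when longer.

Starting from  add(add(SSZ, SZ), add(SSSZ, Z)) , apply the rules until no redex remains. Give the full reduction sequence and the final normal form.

  start: add(add(SSZ, SZ), add(SSSZ, Z))
  →1  add(S(add(SZ, SZ)), add(SSSZ, Z))
  →2  S(add(add(SZ, SZ), add(SSSZ, Z)))
  →3  S(add(S(add(Z, SZ)), add(SSSZ, Z)))
  →4  S(S(add(add(Z, SZ), add(SSSZ, Z))))
  →5  S(S(add(SZ, add(SSSZ, Z))))
  →6  S(S(S(add(Z, add(SSSZ, Z)))))
  →7  S(S(S(add(SSSZ, Z))))
  →8  S(S(S(S(add(SSZ, Z)))))
  →9  S(S(S(S(S(add(SZ, Z))))))
  →10  S(S(S(S(S(S(add(Z, Z)))))))
  →11  S^6(Z)

Answer: normal form = S^6(Z)  (in 11 steps)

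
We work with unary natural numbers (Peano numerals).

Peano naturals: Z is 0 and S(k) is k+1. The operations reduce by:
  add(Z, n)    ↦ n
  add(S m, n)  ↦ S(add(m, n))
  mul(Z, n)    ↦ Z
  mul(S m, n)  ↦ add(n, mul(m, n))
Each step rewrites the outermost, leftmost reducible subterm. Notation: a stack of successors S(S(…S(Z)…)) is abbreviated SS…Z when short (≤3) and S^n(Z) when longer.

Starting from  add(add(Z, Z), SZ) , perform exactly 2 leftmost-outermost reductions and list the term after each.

Answer: after 2 steps: SZ

Working:
  start: add(add(Z, Z), SZ)
  →1  add(Z, SZ)
  →2  SZ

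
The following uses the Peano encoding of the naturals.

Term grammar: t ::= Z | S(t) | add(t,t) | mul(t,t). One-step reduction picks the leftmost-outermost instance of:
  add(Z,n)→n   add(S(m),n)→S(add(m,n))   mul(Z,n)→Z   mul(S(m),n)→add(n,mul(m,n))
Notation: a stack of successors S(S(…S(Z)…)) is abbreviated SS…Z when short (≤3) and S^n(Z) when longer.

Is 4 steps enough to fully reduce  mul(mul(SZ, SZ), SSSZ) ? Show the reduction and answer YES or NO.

Answer: NO — after 4 steps the term is S(add(SSZ, mul(add(Z, mul(Z, SZ)), SSSZ))), not yet normal

Reduction:
  start: mul(mul(SZ, SZ), SSSZ)
  →1  mul(add(SZ, mul(Z, SZ)), SSSZ)
  →2  mul(S(add(Z, mul(Z, SZ))), SSSZ)
  →3  add(SSSZ, mul(add(Z, mul(Z, SZ)), SSSZ))
  →4  S(add(SSZ, mul(add(Z, mul(Z, SZ)), SSSZ)))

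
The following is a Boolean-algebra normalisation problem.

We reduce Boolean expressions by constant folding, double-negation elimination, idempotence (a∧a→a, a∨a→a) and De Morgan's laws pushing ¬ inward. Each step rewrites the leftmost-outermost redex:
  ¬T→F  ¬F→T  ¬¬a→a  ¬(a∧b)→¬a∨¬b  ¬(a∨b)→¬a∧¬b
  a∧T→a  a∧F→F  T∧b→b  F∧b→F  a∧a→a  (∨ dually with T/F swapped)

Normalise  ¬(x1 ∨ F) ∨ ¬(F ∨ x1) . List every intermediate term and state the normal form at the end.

Answer: normal form = ¬x1  (in 7 steps)

Working:
  start: ¬(x1 ∨ F) ∨ ¬(F ∨ x1)
  →1  (¬x1 ∧ ¬F) ∨ ¬(F ∨ x1)
  →2  (¬x1 ∧ T) ∨ ¬(F ∨ x1)
  →3  ¬x1 ∨ ¬(F ∨ x1)
  →4  ¬x1 ∨ (¬F ∧ ¬x1)
  →5  ¬x1 ∨ (T ∧ ¬x1)
  →6  ¬x1 ∨ ¬x1
  →7  ¬x1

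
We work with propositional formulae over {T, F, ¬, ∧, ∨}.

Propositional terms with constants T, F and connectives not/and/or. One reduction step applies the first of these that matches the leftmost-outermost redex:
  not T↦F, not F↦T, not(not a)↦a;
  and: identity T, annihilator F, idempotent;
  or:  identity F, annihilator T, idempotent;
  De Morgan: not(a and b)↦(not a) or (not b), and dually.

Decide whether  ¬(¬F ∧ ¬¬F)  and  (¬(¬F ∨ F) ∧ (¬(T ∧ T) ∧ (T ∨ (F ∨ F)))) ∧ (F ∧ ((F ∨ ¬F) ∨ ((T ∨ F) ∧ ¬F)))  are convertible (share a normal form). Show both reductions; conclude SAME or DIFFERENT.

Term A:
  start: ¬(¬F ∧ ¬¬F)
  step 1: ¬¬F ∨ ¬¬¬F
  step 2: F ∨ ¬¬¬F
  step 3: ¬¬¬F
  step 4: ¬F
  step 5: T

Term B:
  start: (¬(¬F ∨ F) ∧ (¬(T ∧ T) ∧ (T ∨ (F ∨ F)))) ∧ (F ∧ ((F ∨ ¬F) ∨ ((T ∨ F) ∧ ¬F)))
  step 1: ((¬¬F ∧ ¬F) ∧ (¬(T ∧ T) ∧ (T ∨ (F ∨ F)))) ∧ (F ∧ ((F ∨ ¬F) ∨ ((T ∨ F) ∧ ¬F)))
  step 2: ((F ∧ ¬F) ∧ (¬(T ∧ T) ∧ (T ∨ (F ∨ F)))) ∧ (F ∧ ((F ∨ ¬F) ∨ ((T ∨ F) ∧ ¬F)))
  step 3: (F ∧ (¬(T ∧ T) ∧ (T ∨ (F ∨ F)))) ∧ (F ∧ ((F ∨ ¬F) ∨ ((T ∨ F) ∧ ¬F)))
  step 4: F ∧ (F ∧ ((F ∨ ¬F) ∨ ((T ∨ F) ∧ ¬F)))
  step 5: F

Answer: DIFFERENT — A ⇓ T, B ⇓ F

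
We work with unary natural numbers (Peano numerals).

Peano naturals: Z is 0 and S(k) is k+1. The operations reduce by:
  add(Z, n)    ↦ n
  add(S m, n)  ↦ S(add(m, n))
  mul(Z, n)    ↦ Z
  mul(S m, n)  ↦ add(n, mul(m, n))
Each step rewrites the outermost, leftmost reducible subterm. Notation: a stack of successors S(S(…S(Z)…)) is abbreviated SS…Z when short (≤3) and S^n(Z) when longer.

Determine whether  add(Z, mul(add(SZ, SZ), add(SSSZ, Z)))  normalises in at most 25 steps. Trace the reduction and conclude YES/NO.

Answer: YES — reaches normal form S^6(Z) in 22 ≤ 25 steps

Reduction:
  start: add(Z, mul(add(SZ, SZ), add(SSSZ, Z)))
  [1] mul(add(SZ, SZ), add(SSSZ, Z))
  [2] mul(S(add(Z, SZ)), add(SSSZ, Z))
  [3] add(add(SSSZ, Z), mul(add(Z, SZ), add(SSSZ, Z)))
  [4] add(S(add(SSZ, Z)), mul(add(Z, SZ), add(SSSZ, Z)))
  [5] S(add(add(SSZ, Z), mul(add(Z, SZ), add(SSSZ, Z))))
  [6] S(add(S(add(SZ, Z)), mul(add(Z, SZ), add(SSSZ, Z))))
  [7] S(S(add(add(SZ, Z), mul(add(Z, SZ), add(SSSZ, Z)))))
  [8] S(S(add(S(add(Z, Z)), mul(add(Z, SZ), add(SSSZ, Z)))))
  [9] S(S(S(add(add(Z, Z), mul(add(Z, SZ), add(SSSZ, Z))))))
  [10] S(S(S(add(Z, mul(add(Z, SZ), add(SSSZ, Z))))))
  [11] S(S(S(mul(add(Z, SZ), add(SSSZ, Z)))))
  [12] S(S(S(mul(SZ, add(SSSZ, Z)))))
  [13] S(S(S(add(add(SSSZ, Z), mul(Z, add(SSSZ, Z))))))
  [14] S(S(S(add(S(add(SSZ, Z)), mul(Z, add(SSSZ, Z))))))
  [15] S(S(S(S(add(add(SSZ, Z), mul(Z, add(SSSZ, Z)))))))
  [16] S(S(S(S(add(S(add(SZ, Z)), mul(Z, add(SSSZ, Z)))))))
  [17] S(S(S(S(S(add(add(SZ, Z), mul(Z, add(SSSZ, Z))))))))
  [18] S(S(S(S(S(add(S(add(Z, Z)), mul(Z, add(SSSZ, Z))))))))
  [19] S(S(S(S(S(S(add(add(Z, Z), mul(Z, add(SSSZ, Z)))))))))
  [20] S(S(S(S(S(S(add(Z, mul(Z, add(SSSZ, Z)))))))))
  [21] S(S(S(S(S(S(mul(Z, add(SSSZ, Z))))))))
  [22] S^6(Z)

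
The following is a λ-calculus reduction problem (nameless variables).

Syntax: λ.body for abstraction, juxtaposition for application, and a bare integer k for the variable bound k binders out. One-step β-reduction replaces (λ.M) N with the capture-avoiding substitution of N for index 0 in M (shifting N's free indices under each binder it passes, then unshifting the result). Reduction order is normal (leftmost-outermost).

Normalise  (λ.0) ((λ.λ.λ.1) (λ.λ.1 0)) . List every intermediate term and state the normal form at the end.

  start: (λ.0) ((λ.λ.λ.1) (λ.λ.1 0))
  [1] (λ.λ.λ.1) (λ.λ.1 0)
  [2] λ.λ.1

Answer: normal form = λ.λ.1  (in 2 steps)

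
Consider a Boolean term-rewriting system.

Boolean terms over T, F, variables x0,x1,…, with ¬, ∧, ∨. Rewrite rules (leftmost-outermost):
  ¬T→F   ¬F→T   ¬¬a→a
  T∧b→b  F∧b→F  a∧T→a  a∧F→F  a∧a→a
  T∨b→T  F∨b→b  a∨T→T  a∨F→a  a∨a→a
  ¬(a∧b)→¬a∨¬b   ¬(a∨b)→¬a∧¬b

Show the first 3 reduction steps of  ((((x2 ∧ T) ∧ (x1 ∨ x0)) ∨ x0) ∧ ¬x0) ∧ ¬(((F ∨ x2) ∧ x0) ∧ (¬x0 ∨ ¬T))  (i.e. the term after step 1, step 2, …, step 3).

  start: ((((x2 ∧ T) ∧ (x1 ∨ x0)) ∨ x0) ∧ ¬x0) ∧ ¬(((F ∨ x2) ∧ x0) ∧ (¬x0 ∨ ¬T))
  [1] (((x2 ∧ (x1 ∨ x0)) ∨ x0) ∧ ¬x0) ∧ ¬(((F ∨ x2) ∧ x0) ∧ (¬x0 ∨ ¬T))
  [2] (((x2 ∧ (x1 ∨ x0)) ∨ x0) ∧ ¬x0) ∧ (¬((F ∨ x2) ∧ x0) ∨ ¬(¬x0 ∨ ¬T))
  [3] (((x2 ∧ (x1 ∨ x0)) ∨ x0) ∧ ¬x0) ∧ ((¬(F ∨ x2) ∨ ¬x0) ∨ ¬(¬x0 ∨ ¬T))

Answer: after 3 steps: (((x2 ∧ (x1 ∨ x0)) ∨ x0) ∧ ¬x0) ∧ ((¬(F ∨ x2) ∨ ¬x0) ∨ ¬(¬x0 ∨ ¬T))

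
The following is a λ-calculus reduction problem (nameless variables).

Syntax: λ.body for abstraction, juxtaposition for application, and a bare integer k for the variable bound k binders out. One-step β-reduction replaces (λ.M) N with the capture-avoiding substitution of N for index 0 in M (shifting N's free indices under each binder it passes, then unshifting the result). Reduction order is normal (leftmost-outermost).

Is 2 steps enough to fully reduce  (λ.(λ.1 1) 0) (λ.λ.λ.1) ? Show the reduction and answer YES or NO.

  start: (λ.(λ.1 1) 0) (λ.λ.λ.1)
  →1  (λ.(λ.λ.λ.1) (λ.λ.λ.1)) (λ.λ.λ.1)
  →2  (λ.λ.λ.1) (λ.λ.λ.1)

Answer: NO — after 2 steps the term is (λ.λ.λ.1) (λ.λ.λ.1), not yet normal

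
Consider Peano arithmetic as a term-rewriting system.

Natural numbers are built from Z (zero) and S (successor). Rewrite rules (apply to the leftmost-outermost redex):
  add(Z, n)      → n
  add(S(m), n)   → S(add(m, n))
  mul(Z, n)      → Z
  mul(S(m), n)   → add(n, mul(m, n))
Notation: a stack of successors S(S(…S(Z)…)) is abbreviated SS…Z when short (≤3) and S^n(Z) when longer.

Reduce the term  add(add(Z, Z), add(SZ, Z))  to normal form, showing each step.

  start: add(add(Z, Z), add(SZ, Z))
  step 1: add(Z, add(SZ, Z))
  step 2: add(SZ, Z)
  step 3: S(add(Z, Z))
  step 4: SZ

Answer: normal form = SZ  (in 4 steps)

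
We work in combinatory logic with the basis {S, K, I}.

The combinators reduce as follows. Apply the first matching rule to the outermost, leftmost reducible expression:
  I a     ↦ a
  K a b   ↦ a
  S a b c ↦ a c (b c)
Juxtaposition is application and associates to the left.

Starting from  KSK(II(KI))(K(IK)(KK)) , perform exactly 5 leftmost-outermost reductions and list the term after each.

Answer: after 5 steps: S(KI)K

Reduction:
  start: KSK(II(KI))(K(IK)(KK))
  step 1: S(II(KI))(K(IK)(KK))
  step 2: S(I(KI))(K(IK)(KK))
  step 3: S(KI)(K(IK)(KK))
  step 4: S(KI)(IK)
  step 5: S(KI)K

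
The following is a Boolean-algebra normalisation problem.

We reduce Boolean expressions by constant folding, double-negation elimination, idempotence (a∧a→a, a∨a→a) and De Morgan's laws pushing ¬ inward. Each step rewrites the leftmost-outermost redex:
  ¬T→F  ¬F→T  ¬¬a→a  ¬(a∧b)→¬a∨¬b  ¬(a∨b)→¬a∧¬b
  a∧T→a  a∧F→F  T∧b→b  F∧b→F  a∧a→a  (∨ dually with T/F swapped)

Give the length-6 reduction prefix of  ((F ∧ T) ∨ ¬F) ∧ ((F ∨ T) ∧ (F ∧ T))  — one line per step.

  start: ((F ∧ T) ∨ ¬F) ∧ ((F ∨ T) ∧ (F ∧ T))
  step 1: (F ∨ ¬F) ∧ ((F ∨ T) ∧ (F ∧ T))
  step 2: ¬F ∧ ((F ∨ T) ∧ (F ∧ T))
  step 3: T ∧ ((F ∨ T) ∧ (F ∧ T))
  step 4: (F ∨ T) ∧ (F ∧ T)
  step 5: T ∧ (F ∧ T)
  step 6: F ∧ T

Answer: after 6 steps: F ∧ T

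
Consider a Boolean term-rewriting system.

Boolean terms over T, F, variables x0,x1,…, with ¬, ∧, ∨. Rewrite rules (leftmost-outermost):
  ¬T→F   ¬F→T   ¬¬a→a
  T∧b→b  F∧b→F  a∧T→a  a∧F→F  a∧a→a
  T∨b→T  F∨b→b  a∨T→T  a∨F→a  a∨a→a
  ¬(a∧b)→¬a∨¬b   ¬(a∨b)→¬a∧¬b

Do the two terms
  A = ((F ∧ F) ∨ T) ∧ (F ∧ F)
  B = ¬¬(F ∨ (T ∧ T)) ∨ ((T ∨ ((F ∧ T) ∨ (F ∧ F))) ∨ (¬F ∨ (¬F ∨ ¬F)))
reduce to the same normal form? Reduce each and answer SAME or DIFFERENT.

Term A:
  start: ((F ∧ F) ∨ T) ∧ (F ∧ F)
  step 1: T ∧ (F ∧ F)
  step 2: F ∧ F
  step 3: F

Term B:
  start: ¬¬(F ∨ (T ∧ T)) ∨ ((T ∨ ((F ∧ T) ∨ (F ∧ F))) ∨ (¬F ∨ (¬F ∨ ¬F)))
  step 1: (F ∨ (T ∧ T)) ∨ ((T ∨ ((F ∧ T) ∨ (F ∧ F))) ∨ (¬F ∨ (¬F ∨ ¬F)))
  step 2: (T ∧ T) ∨ ((T ∨ ((F ∧ T) ∨ (F ∧ F))) ∨ (¬F ∨ (¬F ∨ ¬F)))
  step 3: T ∨ ((T ∨ ((F ∧ T) ∨ (F ∧ F))) ∨ (¬F ∨ (¬F ∨ ¬F)))
  step 4: T

Answer: DIFFERENT — A ⇓ F, B ⇓ T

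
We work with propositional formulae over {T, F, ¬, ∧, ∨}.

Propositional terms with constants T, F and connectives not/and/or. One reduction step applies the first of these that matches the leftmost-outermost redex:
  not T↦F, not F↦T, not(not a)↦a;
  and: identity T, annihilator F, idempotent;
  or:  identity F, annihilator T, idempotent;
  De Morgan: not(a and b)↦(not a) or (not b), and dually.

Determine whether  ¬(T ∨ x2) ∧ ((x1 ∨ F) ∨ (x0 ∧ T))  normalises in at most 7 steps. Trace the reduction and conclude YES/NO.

  start: ¬(T ∨ x2) ∧ ((x1 ∨ F) ∨ (x0 ∧ T))
  [1] (¬T ∧ ¬x2) ∧ ((x1 ∨ F) ∨ (x0 ∧ T))
  [2] (F ∧ ¬x2) ∧ ((x1 ∨ F) ∨ (x0 ∧ T))
  [3] F ∧ ((x1 ∨ F) ∨ (x0 ∧ T))
  [4] F

Answer: YES — reaches normal form F in 4 ≤ 7 steps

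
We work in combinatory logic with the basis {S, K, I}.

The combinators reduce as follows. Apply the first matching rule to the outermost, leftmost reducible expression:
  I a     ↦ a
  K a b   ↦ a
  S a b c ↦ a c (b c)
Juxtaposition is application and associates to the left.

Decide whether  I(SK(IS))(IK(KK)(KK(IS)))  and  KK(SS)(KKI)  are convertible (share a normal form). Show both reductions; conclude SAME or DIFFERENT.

Answer: SAME — A ⇓ KK, B ⇓ KK

Derivation:
Term A:
  start: I(SK(IS))(IK(KK)(KK(IS)))
  [1] SK(IS)(IK(KK)(KK(IS)))
  [2] K(IK(KK)(KK(IS)))(IS(IK(KK)(KK(IS))))
  [3] IK(KK)(KK(IS))
  [4] K(KK)(KK(IS))
  [5] KK

Term B:
  start: KK(SS)(KKI)
  [1] K(KKI)
  [2] KK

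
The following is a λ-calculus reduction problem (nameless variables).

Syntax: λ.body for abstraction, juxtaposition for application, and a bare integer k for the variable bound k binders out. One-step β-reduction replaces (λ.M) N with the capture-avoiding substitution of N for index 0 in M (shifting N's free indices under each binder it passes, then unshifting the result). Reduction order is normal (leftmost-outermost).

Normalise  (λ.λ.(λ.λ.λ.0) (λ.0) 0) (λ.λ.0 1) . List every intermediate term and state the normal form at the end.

Answer: normal form = λ.λ.0  (in 3 steps)

Working:
  start: (λ.λ.(λ.λ.λ.0) (λ.0) 0) (λ.λ.0 1)
  step 1: λ.(λ.λ.λ.0) (λ.0) 0
  step 2: λ.(λ.λ.0) 0
  step 3: λ.λ.0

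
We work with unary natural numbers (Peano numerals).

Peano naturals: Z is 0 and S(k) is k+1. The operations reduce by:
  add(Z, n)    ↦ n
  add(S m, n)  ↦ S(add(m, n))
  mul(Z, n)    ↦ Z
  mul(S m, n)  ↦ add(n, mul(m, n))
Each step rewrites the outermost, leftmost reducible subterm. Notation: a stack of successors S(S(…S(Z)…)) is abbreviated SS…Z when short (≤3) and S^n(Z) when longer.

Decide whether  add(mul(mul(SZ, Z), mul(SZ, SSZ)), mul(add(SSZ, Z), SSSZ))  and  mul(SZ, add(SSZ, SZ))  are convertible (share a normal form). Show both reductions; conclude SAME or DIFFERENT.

Answer: DIFFERENT — A ⇓ S^6(Z), B ⇓ SSSZ

Derivation:
Term A:
  start: add(mul(mul(SZ, Z), mul(SZ, SSZ)), mul(add(SSZ, Z), SSSZ))
  →1  add(mul(add(Z, mul(Z, Z)), mul(SZ, SSZ)), mul(add(SSZ, Z), SSSZ))
  →2  add(mul(mul(Z, Z), mul(SZ, SSZ)), mul(add(SSZ, Z), SSSZ))
  →3  add(mul(Z, mul(SZ, SSZ)), mul(add(SSZ, Z), SSSZ))
  →4  add(Z, mul(add(SSZ, Z), SSSZ))
  →5  mul(add(SSZ, Z), SSSZ)
  →6  mul(S(add(SZ, Z)), SSSZ)
  →7  add(SSSZ, mul(add(SZ, Z), SSSZ))
  →8  S(add(SSZ, mul(add(SZ, Z), SSSZ)))
  →9  S(S(add(SZ, mul(add(SZ, Z), SSSZ))))
  →10  S(S(S(add(Z, mul(add(SZ, Z), SSSZ)))))
  →11  S(S(S(mul(add(SZ, Z), SSSZ))))
  →12  S(S(S(mul(S(add(Z, Z)), SSSZ))))
  →13  S(S(S(add(SSSZ, mul(add(Z, Z), SSSZ)))))
  →14  S(S(S(S(add(SSZ, mul(add(Z, Z), SSSZ))))))
  →15  S(S(S(S(S(add(SZ, mul(add(Z, Z), SSSZ)))))))
  →16  S(S(S(S(S(S(add(Z, mul(add(Z, Z), SSSZ))))))))
  →17  S(S(S(S(S(S(mul(add(Z, Z), SSSZ)))))))
  →18  S(S(S(S(S(S(mul(Z, SSSZ)))))))
  →19  S^6(Z)

Term B:
  start: mul(SZ, add(SSZ, SZ))
  →1  add(add(SSZ, SZ), mul(Z, add(SSZ, SZ)))
  →2  add(S(add(SZ, SZ)), mul(Z, add(SSZ, SZ)))
  →3  S(add(add(SZ, SZ), mul(Z, add(SSZ, SZ))))
  →4  S(add(S(add(Z, SZ)), mul(Z, add(SSZ, SZ))))
  →5  S(S(add(add(Z, SZ), mul(Z, add(SSZ, SZ)))))
  →6  S(S(add(SZ, mul(Z, add(SSZ, SZ)))))
  →7  S(S(S(add(Z, mul(Z, add(SSZ, SZ))))))
  →8  S(S(S(mul(Z, add(SSZ, SZ)))))
  →9  SSSZ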